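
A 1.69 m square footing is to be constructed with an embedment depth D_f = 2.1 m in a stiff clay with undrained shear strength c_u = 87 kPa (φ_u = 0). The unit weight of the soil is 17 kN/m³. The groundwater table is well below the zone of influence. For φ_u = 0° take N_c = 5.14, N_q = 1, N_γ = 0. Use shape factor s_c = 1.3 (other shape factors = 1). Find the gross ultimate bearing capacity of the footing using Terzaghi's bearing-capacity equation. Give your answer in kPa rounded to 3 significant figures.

q_ult ≈ 617 kPa

Overburden at base level: q = 17 × 2.1 = 35.7 kPa.
Cohesion term c·N_c·s_c = 87 × 5.14 × 1.3 = 581.33 kPa; surcharge term q·N_q = 35.7 × 1 = 35.7 kPa.
q_ult = 581.33 + 35.7 = 617.03 kPa.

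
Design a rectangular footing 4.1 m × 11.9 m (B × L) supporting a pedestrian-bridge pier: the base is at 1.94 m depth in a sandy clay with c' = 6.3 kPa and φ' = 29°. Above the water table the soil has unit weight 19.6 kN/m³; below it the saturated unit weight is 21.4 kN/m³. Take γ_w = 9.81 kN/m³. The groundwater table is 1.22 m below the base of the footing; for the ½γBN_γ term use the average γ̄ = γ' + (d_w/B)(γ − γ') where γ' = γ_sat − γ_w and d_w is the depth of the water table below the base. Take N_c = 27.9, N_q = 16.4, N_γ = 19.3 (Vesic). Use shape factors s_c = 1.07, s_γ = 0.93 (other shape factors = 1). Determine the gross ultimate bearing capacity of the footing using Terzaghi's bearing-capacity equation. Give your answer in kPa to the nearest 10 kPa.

Overburden at base level: q = 19.6 × 1.94 = 38.024 kPa.
The water table is 1.22 m below the base (< B = 4.1 m), so the ½γBN_γ term uses γ̄ = γ' + (d_w/B)(γ − γ') = 11.59 + (1.22/4.1)(19.6 − 11.59) = 13.973 kN/m³.
Cohesion term c·N_c·s_c = 6.3 × 27.9 × 1.07 = 188.07 kPa; surcharge term q·N_q = 38.024 × 16.4 = 623.59 kPa; self-weight term 0.5·γ·B·N_γ·s_γ = 0.5 × 13.973 × 4.1 × 19.3 × 0.93 = 514.16 kPa.
q_ult = 188.07 + 623.59 + 514.16 = 1325.8 kPa.

q_ult ≈ 1330 kPa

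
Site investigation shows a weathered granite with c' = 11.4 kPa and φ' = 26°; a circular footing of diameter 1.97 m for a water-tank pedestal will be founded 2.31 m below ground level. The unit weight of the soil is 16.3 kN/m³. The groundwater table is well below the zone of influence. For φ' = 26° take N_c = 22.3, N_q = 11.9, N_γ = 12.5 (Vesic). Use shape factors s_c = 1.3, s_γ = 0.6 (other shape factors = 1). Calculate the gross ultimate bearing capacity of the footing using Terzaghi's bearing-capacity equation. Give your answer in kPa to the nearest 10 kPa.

q_ult ≈ 900 kPa

q = γ·D_f = 16.3 × 2.31 = 37.653 kPa.
c·N_c·s_c = 11.4 × 22.3 × 1.3 = 330.49 kPa
q·N_q = 37.653 × 11.9 = 448.07 kPa
0.5·γ·B·N_γ·s_γ = 0.5 × 16.3 × 1.97 × 12.5 × 0.6 = 120.42 kPa
q_ult = 330.49 + 448.07 + 120.42 = 898.97 kPa.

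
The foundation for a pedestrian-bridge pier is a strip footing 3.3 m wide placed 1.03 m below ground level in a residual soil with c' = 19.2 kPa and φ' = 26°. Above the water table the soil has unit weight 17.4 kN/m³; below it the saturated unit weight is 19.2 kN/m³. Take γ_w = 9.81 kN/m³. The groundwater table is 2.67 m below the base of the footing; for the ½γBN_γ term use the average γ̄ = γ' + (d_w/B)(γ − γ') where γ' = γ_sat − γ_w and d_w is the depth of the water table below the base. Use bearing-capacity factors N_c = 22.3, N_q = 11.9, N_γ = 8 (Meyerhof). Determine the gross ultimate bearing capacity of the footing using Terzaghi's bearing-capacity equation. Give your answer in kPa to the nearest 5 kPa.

q_ult ≈ 850 kPa

q = γ·D_f = 17.4 × 1.03 = 17.922 kPa.
γ' = 9.39 kN/m³; averaging over the depth B below the base, γ̄ = γ' + (d_w/B)(γ − γ') = 15.871 kN/m³.
c·N_c = 19.2 × 22.3 = 428.16 kPa
q·N_q = 17.922 × 11.9 = 213.27 kPa
0.5·γ·B·N_γ = 0.5 × 15.871 × 3.3 × 8 = 209.49 kPa
q_ult = 428.16 + 213.27 + 209.49 = 850.93 kPa.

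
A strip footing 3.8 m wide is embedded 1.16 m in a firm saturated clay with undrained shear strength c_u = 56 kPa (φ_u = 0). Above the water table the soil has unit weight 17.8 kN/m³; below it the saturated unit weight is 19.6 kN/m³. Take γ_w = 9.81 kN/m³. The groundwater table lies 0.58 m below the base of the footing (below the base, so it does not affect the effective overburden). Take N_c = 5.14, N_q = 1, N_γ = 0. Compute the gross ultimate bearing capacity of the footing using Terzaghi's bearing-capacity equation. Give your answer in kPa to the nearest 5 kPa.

Effective surcharge at the founding depth q = γ·D_f = 17.8 × 1.16 = 20.648 kPa.
q_ult = c·N_c + q·N_q
     = 56 × 5.14 + 20.648 × 1
     = 287.84 + 20.648 = 308.49 kPa.

q_ult ≈ 310 kPa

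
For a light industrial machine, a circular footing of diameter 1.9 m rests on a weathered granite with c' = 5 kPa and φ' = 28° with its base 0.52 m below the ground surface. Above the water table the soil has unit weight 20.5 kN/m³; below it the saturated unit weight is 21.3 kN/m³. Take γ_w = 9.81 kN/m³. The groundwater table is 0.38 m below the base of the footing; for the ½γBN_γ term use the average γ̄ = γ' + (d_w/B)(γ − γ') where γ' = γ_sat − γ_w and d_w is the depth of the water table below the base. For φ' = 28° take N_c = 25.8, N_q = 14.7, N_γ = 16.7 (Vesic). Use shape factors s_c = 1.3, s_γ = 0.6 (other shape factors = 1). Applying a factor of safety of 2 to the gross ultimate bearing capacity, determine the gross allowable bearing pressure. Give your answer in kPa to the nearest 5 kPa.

q = γ·D_f = 20.5 × 0.52 = 10.66 kPa.
γ' = 11.49 kN/m³; averaging over the depth B below the base, γ̄ = γ' + (d_w/B)(γ − γ') = 13.292 kN/m³.
c·N_c·s_c = 5 × 25.8 × 1.3 = 167.7 kPa
q·N_q = 10.66 × 14.7 = 156.7 kPa
0.5·γ·B·N_γ·s_γ = 0.5 × 13.292 × 1.9 × 16.7 × 0.6 = 126.53 kPa
q_ult = 167.7 + 156.7 + 126.53 = 450.93 kPa.
q_all = q_ult / FS = 450.93 / 2 = 225.46 kPa.

q_all ≈ 225 kPa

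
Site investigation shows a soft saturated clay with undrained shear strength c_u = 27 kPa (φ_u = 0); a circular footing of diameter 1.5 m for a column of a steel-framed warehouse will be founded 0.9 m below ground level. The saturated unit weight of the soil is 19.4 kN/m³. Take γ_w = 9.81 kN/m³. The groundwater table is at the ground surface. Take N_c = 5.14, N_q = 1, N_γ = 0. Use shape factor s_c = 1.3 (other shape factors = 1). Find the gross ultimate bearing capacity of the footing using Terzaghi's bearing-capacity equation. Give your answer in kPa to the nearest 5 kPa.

q_ult ≈ 190 kPa

γ' = 19.4 − 9.81 = 9.59 kN/m³ (submerged throughout). q = 9.59 × 0.9 = 8.631 kPa.
c·N_c·s_c = 27 × 5.14 × 1.3 = 180.41 kPa
q·N_q = 8.631 × 1 = 8.631 kPa
q_ult = 180.41 + 8.631 = 189.05 kPa.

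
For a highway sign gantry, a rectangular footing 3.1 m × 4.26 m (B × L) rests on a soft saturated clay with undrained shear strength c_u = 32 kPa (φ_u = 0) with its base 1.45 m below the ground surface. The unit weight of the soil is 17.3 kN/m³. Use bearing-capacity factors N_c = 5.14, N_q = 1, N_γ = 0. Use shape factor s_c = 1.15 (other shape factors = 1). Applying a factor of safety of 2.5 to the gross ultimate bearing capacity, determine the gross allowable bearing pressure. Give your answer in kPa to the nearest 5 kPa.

q_all ≈ 85 kPa

q = γ·D_f = 17.3 × 1.45 = 25.085 kPa.
c·N_c·s_c = 32 × 5.14 × 1.15 = 189.15 kPa
q·N_q = 25.085 × 1 = 25.085 kPa
q_ult = 189.15 + 25.085 = 214.24 kPa.
q_all = q_ult / FS = 214.24 / 2.5 = 85.695 kPa.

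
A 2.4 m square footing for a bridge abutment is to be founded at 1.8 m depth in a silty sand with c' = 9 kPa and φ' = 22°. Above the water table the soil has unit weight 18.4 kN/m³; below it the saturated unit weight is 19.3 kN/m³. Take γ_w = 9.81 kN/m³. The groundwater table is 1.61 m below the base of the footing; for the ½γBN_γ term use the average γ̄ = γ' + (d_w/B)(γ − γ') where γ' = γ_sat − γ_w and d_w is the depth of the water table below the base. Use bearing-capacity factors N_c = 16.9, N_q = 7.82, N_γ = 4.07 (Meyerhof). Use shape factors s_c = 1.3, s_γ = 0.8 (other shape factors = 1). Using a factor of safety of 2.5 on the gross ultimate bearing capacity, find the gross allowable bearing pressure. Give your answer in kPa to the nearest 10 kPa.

q = γ·D_f = 18.4 × 1.8 = 33.12 kPa.
γ' = 9.49 kN/m³; averaging over the depth B below the base, γ̄ = γ' + (d_w/B)(γ − γ') = 15.467 kN/m³.
c·N_c·s_c = 9 × 16.9 × 1.3 = 197.73 kPa
q·N_q = 33.12 × 7.82 = 259 kPa
0.5·γ·B·N_γ·s_γ = 0.5 × 15.467 × 2.4 × 4.07 × 0.8 = 60.433 kPa
q_ult = 197.73 + 259 + 60.433 = 517.16 kPa.
q_all = 517.16 / 2.5 = 206.86 kPa.

q_all ≈ 210 kPa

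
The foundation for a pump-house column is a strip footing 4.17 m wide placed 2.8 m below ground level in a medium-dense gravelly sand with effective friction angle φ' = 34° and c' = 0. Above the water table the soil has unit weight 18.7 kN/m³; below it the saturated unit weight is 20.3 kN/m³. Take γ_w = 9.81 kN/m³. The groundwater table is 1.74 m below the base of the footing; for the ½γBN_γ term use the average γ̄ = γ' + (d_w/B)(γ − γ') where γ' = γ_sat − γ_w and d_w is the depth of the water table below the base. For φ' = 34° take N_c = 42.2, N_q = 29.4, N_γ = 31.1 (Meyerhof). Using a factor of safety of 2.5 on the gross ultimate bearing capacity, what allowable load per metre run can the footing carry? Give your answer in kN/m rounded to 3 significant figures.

Overburden at base level: q = 18.7 × 2.8 = 52.36 kPa.
The water table is 1.74 m below the base (< B = 4.17 m), so the ½γBN_γ term uses γ̄ = γ' + (d_w/B)(γ − γ') = 10.49 + (1.74/4.17)(18.7 − 10.49) = 13.916 kN/m³.
Surcharge term q·N_q = 52.36 × 29.4 = 1539.4 kPa; self-weight term 0.5·γ·B·N_γ = 0.5 × 13.916 × 4.17 × 31.1 = 902.35 kPa.
q_ult = 1539.4 + 902.35 = 2441.7 kPa.
Gross allowable pressure q_all = 2441.7 / 2.5 = 976.69 kPa.
Allowable wall load = q_all × B = 976.69 × 4.17 = 4072.8 kN per metre run.

≈ 4070 kN/m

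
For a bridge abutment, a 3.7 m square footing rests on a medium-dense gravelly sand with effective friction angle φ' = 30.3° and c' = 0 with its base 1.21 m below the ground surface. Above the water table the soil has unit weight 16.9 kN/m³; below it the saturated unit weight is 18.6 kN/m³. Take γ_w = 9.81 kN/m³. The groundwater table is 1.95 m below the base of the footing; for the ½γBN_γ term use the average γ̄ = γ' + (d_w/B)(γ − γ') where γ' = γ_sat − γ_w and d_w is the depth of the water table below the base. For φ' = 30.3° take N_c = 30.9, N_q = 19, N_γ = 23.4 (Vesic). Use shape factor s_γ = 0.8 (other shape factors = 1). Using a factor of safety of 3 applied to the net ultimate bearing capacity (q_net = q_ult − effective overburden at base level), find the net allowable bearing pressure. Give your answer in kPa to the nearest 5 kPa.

q_all(net) ≈ 275 kPa

q = γ·D_f = 16.9 × 1.21 = 20.449 kPa.
γ' = 8.79 kN/m³; averaging over the depth B below the base, γ̄ = γ' + (d_w/B)(γ − γ') = 13.064 kN/m³.
q·N_q = 20.449 × 19 = 388.53 kPa
0.5·γ·B·N_γ·s_γ = 0.5 × 13.064 × 3.7 × 23.4 × 0.8 = 452.44 kPa
q_ult = 388.53 + 452.44 = 840.97 kPa.
Net ultimate: q_net = 840.97 − 20.449 = 820.52 kPa.
q_all(net) = 820.52 / 3 = 273.51 kPa.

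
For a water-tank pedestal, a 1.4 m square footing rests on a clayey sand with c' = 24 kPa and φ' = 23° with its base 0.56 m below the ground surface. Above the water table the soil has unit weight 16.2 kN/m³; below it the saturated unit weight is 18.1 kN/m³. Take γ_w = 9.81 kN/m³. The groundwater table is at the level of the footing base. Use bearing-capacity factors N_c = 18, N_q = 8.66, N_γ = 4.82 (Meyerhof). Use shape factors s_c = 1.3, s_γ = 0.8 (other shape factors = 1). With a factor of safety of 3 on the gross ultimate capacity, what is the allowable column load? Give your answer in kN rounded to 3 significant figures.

Overburden at base level: q = 16.2 × 0.56 = 9.072 kPa.
Below the base the soil is submerged, so the ½γBN_γ term uses γ' = 18.1 − 9.81 = 8.29 kN/m³.
Cohesion term c·N_c·s_c = 24 × 18 × 1.3 = 561.6 kPa; surcharge term q·N_q = 9.072 × 8.66 = 78.564 kPa; self-weight term 0.5·γ·B·N_γ·s_γ = 0.5 × 8.29 × 1.4 × 4.82 × 0.8 = 22.376 kPa.
q_ult = 561.6 + 78.564 + 22.376 = 662.54 kPa.
Gross allowable pressure q_all = 662.54 / 3 = 220.85 kPa.
Footing area = 1.96 m², so allowable column load = 220.85 × 1.96 = 432.86 kN.

P_all ≈ 433 kN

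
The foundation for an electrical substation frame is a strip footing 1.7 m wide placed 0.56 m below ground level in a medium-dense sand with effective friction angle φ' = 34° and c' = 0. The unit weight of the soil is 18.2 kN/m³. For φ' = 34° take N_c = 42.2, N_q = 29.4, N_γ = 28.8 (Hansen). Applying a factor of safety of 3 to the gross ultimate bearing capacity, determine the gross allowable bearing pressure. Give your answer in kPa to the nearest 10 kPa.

q_all ≈ 250 kPa

q = γ·D_f = 18.2 × 0.56 = 10.192 kPa.
q·N_q = 10.192 × 29.4 = 299.64 kPa
0.5·γ·B·N_γ = 0.5 × 18.2 × 1.7 × 28.8 = 445.54 kPa
q_ult = 299.64 + 445.54 = 745.18 kPa.
q_all = q_ult / FS = 745.18 / 3 = 248.39 kPa.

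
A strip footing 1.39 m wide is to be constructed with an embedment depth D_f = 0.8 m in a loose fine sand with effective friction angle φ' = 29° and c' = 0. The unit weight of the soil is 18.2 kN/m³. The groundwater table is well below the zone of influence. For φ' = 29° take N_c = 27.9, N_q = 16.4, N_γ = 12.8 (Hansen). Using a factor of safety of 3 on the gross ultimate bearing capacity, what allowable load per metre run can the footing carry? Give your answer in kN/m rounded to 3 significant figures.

≈ 186 kN/m

Effective surcharge at the founding depth q = γ·D_f = 18.2 × 0.8 = 14.56 kPa.
q_ult = q·N_q + 0.5·γ·B·N_γ
     = 14.56 × 16.4 + 0.5 × 18.2 × 1.39 × 12.8
     = 238.78 + 161.91 = 400.69 kPa.
Gross allowable pressure q_all = 400.69 / 3 = 133.56 kPa.
Allowable wall load = q_all × B = 133.56 × 1.39 = 185.65 kN per metre run.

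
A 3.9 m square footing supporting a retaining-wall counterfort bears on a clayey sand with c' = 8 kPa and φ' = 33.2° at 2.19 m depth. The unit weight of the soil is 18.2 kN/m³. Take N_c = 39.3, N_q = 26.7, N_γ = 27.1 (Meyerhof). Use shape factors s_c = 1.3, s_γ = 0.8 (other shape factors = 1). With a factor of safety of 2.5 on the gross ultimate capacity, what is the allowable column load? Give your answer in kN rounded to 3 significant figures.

P_all ≈ 13600 kN

Effective surcharge at the founding depth q = γ·D_f = 18.2 × 2.19 = 39.858 kPa.
q_ult = c·N_c·s_c + q·N_q + 0.5·γ·B·N_γ·s_γ
     = 8 × 39.3 × 1.3 + 39.858 × 26.7 + 0.5 × 18.2 × 3.9 × 27.1 × 0.8
     = 408.72 + 1064.2 + 769.42 = 2242.4 kPa.
Gross allowable pressure q_all = 2242.4 / 2.5 = 896.94 kPa.
Footing area = 15.21 m², so allowable column load = 896.94 × 15.21 = 13642 kN.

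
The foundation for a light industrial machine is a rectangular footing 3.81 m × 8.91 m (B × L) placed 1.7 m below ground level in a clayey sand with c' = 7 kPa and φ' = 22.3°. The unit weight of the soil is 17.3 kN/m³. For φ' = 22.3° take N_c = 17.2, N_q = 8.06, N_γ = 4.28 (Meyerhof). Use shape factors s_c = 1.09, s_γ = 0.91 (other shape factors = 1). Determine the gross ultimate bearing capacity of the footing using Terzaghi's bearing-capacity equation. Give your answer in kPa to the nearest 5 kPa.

q_ult ≈ 495 kPa

Effective surcharge at the founding depth q = γ·D_f = 17.3 × 1.7 = 29.41 kPa.
q_ult = c·N_c·s_c + q·N_q + 0.5·γ·B·N_γ·s_γ
     = 7 × 17.2 × 1.09 + 29.41 × 8.06 + 0.5 × 17.3 × 3.81 × 4.28 × 0.91
     = 131.24 + 237.04 + 128.36 = 496.64 kPa.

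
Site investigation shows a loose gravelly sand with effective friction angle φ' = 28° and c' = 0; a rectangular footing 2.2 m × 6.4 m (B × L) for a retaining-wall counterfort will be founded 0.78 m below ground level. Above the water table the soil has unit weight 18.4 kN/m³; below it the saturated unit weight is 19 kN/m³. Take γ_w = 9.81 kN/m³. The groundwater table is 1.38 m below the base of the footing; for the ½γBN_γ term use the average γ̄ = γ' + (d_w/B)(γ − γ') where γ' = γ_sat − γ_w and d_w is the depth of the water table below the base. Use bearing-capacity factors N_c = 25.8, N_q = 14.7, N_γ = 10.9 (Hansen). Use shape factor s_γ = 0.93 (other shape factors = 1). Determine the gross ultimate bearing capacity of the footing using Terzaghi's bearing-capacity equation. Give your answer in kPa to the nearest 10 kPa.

q_ult ≈ 380 kPa

Overburden at base level: q = 18.4 × 0.78 = 14.352 kPa.
The water table is 1.38 m below the base (< B = 2.2 m), so the ½γBN_γ term uses γ̄ = γ' + (d_w/B)(γ − γ') = 9.19 + (1.38/2.2)(18.4 − 9.19) = 14.967 kN/m³.
Surcharge term q·N_q = 14.352 × 14.7 = 210.97 kPa; self-weight term 0.5·γ·B·N_γ·s_γ = 0.5 × 14.967 × 2.2 × 10.9 × 0.93 = 166.89 kPa.
q_ult = 210.97 + 166.89 = 377.87 kPa.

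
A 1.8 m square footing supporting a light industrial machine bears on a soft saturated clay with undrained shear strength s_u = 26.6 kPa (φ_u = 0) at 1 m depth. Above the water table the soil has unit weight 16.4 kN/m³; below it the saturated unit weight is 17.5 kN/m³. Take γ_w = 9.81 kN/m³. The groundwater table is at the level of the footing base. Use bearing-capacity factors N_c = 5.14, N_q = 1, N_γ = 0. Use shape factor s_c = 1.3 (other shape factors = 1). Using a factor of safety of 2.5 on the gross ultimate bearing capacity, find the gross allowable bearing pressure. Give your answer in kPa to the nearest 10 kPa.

Overburden at base level: q = 16.4 × 1 = 16.4 kPa.
Cohesion term c·N_c·s_c = 26.6 × 5.14 × 1.3 = 177.74 kPa; surcharge term q·N_q = 16.4 × 1 = 16.4 kPa.
q_ult = 177.74 + 16.4 = 194.14 kPa.
q_all = 194.14 / 2.5 = 77.656 kPa.

q_all ≈ 80 kPa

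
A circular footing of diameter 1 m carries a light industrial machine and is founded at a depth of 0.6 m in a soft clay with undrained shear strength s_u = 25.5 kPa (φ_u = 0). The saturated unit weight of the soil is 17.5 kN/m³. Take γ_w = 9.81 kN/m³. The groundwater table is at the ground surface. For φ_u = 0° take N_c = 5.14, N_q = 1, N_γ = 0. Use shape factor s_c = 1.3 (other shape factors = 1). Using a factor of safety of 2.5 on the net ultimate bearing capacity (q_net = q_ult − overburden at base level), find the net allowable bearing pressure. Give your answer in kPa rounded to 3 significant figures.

With the water table at the surface the whole profile is submerged: γ' = 17.5 − 9.81 = 7.69 kN/m³, so q = γ'·D_f = 4.614 kPa.
q_ult = c·N_c·s_c + q·N_q
     = 25.5 × 5.14 × 1.3 + 4.614 × 1
     = 170.39 + 4.614 = 175 kPa.
q_net = 175 − 4.614 = 170.39 kPa.
q_all(net) = 170.39 / 2.5 = 68.156 kPa.

q_all(net) ≈ 68.2 kPa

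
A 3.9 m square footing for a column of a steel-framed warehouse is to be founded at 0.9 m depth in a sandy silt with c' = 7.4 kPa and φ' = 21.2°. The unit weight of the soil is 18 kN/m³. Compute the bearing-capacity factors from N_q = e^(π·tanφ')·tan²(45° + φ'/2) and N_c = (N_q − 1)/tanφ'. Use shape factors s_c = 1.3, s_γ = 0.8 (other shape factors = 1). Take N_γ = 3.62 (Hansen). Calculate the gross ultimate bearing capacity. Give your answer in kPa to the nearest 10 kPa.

tan21.2° = 0.3879, so N_q = e^(π×0.3879)·tan²(55.6°) = 3.382 × 2.133 = 7.21.
N_c = (7.21 − 1)/tan21.2° = 16.02.
q = γ·D_f = 18 × 0.9 = 16.2 kPa.
c·N_c·s_c = 7.4 × 16.021 × 1.3 = 154.12 kPa
q·N_q = 16.2 × 7.2142 = 116.87 kPa
0.5·γ·B·N_γ·s_γ = 0.5 × 18 × 3.9 × 3.62 × 0.8 = 101.65 kPa
q_ult = 154.12 + 116.87 + 101.65 = 372.64 kPa.

q_ult ≈ 370 kPa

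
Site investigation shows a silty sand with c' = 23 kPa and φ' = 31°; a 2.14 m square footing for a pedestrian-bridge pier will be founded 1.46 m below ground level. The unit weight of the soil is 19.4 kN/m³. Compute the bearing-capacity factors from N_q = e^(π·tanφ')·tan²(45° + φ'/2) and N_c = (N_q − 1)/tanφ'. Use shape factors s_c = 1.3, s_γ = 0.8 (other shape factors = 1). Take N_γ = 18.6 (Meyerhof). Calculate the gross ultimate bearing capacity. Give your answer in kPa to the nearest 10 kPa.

q_ult ≈ 1870 kPa

tan31° = 0.6009, so N_q = e^(π×0.6009)·tan²(60.5°) = 6.604 × 3.124 = 20.63.
N_c = (20.63 − 1)/tan31° = 32.67.
Overburden at base level: q = 19.4 × 1.46 = 28.324 kPa.
Cohesion term c·N_c·s_c = 23 × 32.671 × 1.3 = 976.87 kPa; surcharge term q·N_q = 28.324 × 20.631 = 584.35 kPa; self-weight term 0.5·γ·B·N_γ·s_γ = 0.5 × 19.4 × 2.14 × 18.6 × 0.8 = 308.88 kPa.
q_ult = 976.87 + 584.35 + 308.88 = 1870.1 kPa.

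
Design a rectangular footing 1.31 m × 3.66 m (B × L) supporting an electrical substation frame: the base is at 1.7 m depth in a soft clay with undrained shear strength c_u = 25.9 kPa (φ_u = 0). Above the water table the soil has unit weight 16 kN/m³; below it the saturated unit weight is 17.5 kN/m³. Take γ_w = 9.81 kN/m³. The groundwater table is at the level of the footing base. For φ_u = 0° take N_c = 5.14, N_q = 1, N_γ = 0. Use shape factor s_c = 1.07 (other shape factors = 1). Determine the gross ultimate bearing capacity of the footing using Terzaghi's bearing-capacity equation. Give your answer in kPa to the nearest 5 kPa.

Effective surcharge at the founding depth q = γ·D_f = 16 × 1.7 = 27.2 kPa.
q_ult = c·N_c·s_c + q·N_q
     = 25.9 × 5.14 × 1.07 + 27.2 × 1
     = 142.44 + 27.2 = 169.64 kPa.

q_ult ≈ 170 kPa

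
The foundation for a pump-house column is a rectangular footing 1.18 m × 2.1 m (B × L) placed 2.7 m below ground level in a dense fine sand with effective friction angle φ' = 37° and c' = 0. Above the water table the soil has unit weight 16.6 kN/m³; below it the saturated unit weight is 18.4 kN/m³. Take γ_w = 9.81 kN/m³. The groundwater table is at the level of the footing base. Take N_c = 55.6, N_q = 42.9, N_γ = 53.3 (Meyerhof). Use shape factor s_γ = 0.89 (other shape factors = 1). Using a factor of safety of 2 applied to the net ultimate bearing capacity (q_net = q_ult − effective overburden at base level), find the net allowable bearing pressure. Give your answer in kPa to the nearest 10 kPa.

Overburden at base level: q = 16.6 × 2.7 = 44.82 kPa.
Below the base the soil is submerged, so the ½γBN_γ term uses γ' = 18.4 − 9.81 = 8.59 kN/m³.
Surcharge term q·N_q = 44.82 × 42.9 = 1922.8 kPa; self-weight term 0.5·γ·B·N_γ·s_γ = 0.5 × 8.59 × 1.18 × 53.3 × 0.89 = 240.42 kPa.
q_ult = 1922.8 + 240.42 = 2163.2 kPa.
Net ultimate: q_net = 2163.2 − 44.82 = 2118.4 kPa.
q_all(net) = 2118.4 / 2 = 1059.2 kPa.

q_all(net) ≈ 1060 kPa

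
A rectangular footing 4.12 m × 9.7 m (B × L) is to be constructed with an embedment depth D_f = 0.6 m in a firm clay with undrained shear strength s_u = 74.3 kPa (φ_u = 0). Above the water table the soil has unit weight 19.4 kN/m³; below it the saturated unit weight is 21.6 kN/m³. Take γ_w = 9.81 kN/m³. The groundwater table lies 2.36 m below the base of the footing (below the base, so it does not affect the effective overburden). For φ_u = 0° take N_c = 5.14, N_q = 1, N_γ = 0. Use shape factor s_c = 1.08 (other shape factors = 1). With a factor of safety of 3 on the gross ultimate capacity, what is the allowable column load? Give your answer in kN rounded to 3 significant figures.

P_all ≈ 5650 kN

Effective surcharge at the founding depth q = γ·D_f = 19.4 × 0.6 = 11.64 kPa.
q_ult = c·N_c·s_c + q·N_q
     = 74.3 × 5.14 × 1.08 + 11.64 × 1
     = 412.45 + 11.64 = 424.09 kPa.
Gross allowable pressure q_all = 424.09 / 3 = 141.36 kPa.
Footing area = 39.964 m², so allowable column load = 141.36 × 39.964 = 5649.5 kN.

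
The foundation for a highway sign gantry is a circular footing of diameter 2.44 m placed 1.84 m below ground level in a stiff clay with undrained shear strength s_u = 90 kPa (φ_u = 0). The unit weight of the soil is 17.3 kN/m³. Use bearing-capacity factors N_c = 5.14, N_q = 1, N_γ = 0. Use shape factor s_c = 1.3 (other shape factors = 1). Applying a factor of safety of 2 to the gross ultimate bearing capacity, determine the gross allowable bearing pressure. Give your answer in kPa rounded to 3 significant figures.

Effective surcharge at the founding depth q = γ·D_f = 17.3 × 1.84 = 31.832 kPa.
q_ult = c·N_c·s_c + q·N_q
     = 90 × 5.14 × 1.3 + 31.832 × 1
     = 601.38 + 31.832 = 633.21 kPa.
q_all = q_ult / FS = 633.21 / 2 = 316.61 kPa.

q_all ≈ 317 kPa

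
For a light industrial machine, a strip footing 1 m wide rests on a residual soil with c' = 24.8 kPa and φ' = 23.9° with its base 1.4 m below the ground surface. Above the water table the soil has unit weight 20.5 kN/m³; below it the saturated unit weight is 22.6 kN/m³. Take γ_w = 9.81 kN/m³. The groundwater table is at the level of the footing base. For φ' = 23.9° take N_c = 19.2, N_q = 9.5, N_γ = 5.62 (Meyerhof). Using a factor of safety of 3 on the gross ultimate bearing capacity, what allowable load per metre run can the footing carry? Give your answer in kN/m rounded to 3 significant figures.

≈ 262 kN/m

q = γ·D_f = 20.5 × 1.4 = 28.7 kPa.
For the ½γBN_γ term take γ' = 22.6 − 9.81 = 12.79 kN/m³ (soil below base is submerged).
c·N_c = 24.8 × 19.2 = 476.16 kPa
q·N_q = 28.7 × 9.5 = 272.65 kPa
0.5·γ·B·N_γ = 0.5 × 12.79 × 1 × 5.62 = 35.94 kPa
q_ult = 476.16 + 272.65 + 35.94 = 784.75 kPa.
Gross allowable pressure q_all = 784.75 / 3 = 261.58 kPa.
Allowable wall load = q_all × B = 261.58 × 1 = 261.58 kN per metre run.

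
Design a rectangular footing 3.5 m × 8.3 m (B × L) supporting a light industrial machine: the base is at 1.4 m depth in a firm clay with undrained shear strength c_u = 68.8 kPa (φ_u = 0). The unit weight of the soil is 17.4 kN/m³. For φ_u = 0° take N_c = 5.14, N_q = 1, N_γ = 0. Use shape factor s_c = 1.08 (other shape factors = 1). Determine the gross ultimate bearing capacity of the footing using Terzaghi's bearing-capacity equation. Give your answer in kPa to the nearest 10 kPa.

q_ult ≈ 410 kPa

Effective surcharge at the founding depth q = γ·D_f = 17.4 × 1.4 = 24.36 kPa.
q_ult = c·N_c·s_c + q·N_q
     = 68.8 × 5.14 × 1.08 + 24.36 × 1
     = 381.92 + 24.36 = 406.28 kPa.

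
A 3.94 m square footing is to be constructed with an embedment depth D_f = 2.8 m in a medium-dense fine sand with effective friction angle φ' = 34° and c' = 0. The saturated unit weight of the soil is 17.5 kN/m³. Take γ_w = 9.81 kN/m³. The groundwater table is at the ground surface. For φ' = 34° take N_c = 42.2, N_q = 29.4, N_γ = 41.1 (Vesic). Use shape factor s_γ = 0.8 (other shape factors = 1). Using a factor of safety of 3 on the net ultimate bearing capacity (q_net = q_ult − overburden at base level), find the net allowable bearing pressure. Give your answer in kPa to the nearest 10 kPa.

q_all(net) ≈ 370 kPa

Water table at ground surface, so effective unit weight γ' = 17.5 − 9.81 = 7.69 kN/m³ is used throughout; overburden q = 7.69 × 2.8 = 21.532 kPa; the same γ' applies in the ½γBN_γ term.
Surcharge term q·N_q = 21.532 × 29.4 = 633.04 kPa; self-weight term 0.5·γ·B·N_γ·s_γ = 0.5 × 7.69 × 3.94 × 41.1 × 0.8 = 498.11 kPa.
q_ult = 633.04 + 498.11 = 1131.1 kPa.
q_net = 1131.1 − 21.532 = 1109.6 kPa.
q_all(net) = 1109.6 / 3 = 369.87 kPa.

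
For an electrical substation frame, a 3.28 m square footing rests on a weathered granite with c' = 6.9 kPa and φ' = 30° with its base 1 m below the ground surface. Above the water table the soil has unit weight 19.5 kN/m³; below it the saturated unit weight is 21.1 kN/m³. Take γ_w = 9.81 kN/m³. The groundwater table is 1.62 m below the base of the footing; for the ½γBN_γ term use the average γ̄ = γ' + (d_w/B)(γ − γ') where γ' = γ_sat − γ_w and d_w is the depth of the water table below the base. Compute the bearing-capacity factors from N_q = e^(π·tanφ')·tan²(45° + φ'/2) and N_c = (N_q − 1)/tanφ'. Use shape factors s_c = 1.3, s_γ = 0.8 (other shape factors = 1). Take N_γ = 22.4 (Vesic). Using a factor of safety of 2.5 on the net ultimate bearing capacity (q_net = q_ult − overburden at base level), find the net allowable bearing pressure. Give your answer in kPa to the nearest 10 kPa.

q_all(net) ≈ 420 kPa

N_q = e^(π·tan30°)·tan²(60°) = 18.4; N_c = (N_q − 1)/tanφ' = 30.14.
Effective surcharge at the founding depth q = γ·D_f = 19.5 × 1 = 19.5 kPa.
With d_w = 1.62 m < B, γ̄ = 11.29 + (1.62/3.28) × (19.5 − 11.29) = 15.345 kN/m³.
q_ult = c·N_c·s_c + q·N_q + 0.5·γ·B·N_γ·s_γ
     = 6.9 × 30.14 × 1.3 + 19.5 × 18.401 + 0.5 × 15.345 × 3.28 × 22.4 × 0.8
     = 270.35 + 358.82 + 450.97 = 1080.1 kPa.
q_net = 1080.1 − 19.5 = 1060.6 kPa.
q_all(net) = 1060.6 / 2.5 = 424.26 kPa.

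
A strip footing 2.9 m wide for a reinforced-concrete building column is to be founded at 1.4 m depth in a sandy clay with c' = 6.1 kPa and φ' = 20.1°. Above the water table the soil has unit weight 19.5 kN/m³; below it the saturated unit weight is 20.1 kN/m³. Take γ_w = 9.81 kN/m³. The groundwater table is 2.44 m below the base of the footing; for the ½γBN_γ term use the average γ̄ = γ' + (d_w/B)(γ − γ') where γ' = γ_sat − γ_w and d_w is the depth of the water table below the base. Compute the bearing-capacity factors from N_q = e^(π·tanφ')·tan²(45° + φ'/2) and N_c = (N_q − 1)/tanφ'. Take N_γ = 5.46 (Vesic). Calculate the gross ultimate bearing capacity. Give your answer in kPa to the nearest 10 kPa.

tan20.1° = 0.3659, so N_q = e^(π×0.3659)·tan²(55.05°) = 3.157 × 2.047 = 6.46.
N_c = (6.46 − 1)/tan20.1° = 14.93.
q = γ·D_f = 19.5 × 1.4 = 27.3 kPa.
γ' = 10.29 kN/m³; averaging over the depth B below the base, γ̄ = γ' + (d_w/B)(γ − γ') = 18.039 kN/m³.
c·N_c = 6.1 × 14.929 = 91.067 kPa
q·N_q = 27.3 × 6.4633 = 176.45 kPa
0.5·γ·B·N_γ = 0.5 × 18.039 × 2.9 × 5.46 = 142.82 kPa
q_ult = 91.067 + 176.45 + 142.82 = 410.33 kPa.

q_ult ≈ 410 kPa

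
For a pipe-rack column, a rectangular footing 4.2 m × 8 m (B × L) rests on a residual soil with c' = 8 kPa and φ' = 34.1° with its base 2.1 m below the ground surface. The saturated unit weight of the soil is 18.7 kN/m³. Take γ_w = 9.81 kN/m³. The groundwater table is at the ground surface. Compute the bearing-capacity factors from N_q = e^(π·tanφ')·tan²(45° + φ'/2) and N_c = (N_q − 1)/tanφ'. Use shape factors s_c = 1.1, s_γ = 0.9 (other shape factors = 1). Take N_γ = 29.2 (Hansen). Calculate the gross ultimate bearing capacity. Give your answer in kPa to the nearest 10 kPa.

q_ult ≈ 1420 kPa

tan34.1° = 0.6771, so N_q = e^(π×0.6771)·tan²(62.05°) = 8.39 × 3.552 = 29.8.
N_c = (29.8 − 1)/tan34.1° = 42.54.
With the water table at the surface the whole profile is submerged: γ' = 18.7 − 9.81 = 8.89 kN/m³, so q = γ'·D_f = 18.669 kPa; the same γ' applies in the ½γBN_γ term.
q_ult = c·N_c·s_c + q·N_q + 0.5·γ·B·N_γ·s_γ
     = 8 × 42.539 × 1.1 + 18.669 × 29.801 + 0.5 × 8.89 × 4.2 × 29.2 × 0.9
     = 374.34 + 556.36 + 490.62 = 1421.3 kPa.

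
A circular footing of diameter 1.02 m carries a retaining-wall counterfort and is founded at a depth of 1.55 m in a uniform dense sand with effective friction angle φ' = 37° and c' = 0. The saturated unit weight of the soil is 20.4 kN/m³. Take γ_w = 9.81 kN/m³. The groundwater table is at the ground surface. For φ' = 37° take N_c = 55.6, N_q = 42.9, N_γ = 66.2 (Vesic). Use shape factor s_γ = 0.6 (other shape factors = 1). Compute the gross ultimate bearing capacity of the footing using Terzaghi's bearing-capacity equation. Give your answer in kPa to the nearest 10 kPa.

q_ult ≈ 920 kPa

γ' = 20.4 − 9.81 = 10.59 kN/m³ (submerged throughout). q = 10.59 × 1.55 = 16.414 kPa; the same γ' applies in the ½γBN_γ term.
q·N_q = 16.414 × 42.9 = 704.18 kPa
0.5·γ·B·N_γ·s_γ = 0.5 × 10.59 × 1.02 × 66.2 × 0.6 = 214.52 kPa
q_ult = 704.18 + 214.52 = 918.71 kPa.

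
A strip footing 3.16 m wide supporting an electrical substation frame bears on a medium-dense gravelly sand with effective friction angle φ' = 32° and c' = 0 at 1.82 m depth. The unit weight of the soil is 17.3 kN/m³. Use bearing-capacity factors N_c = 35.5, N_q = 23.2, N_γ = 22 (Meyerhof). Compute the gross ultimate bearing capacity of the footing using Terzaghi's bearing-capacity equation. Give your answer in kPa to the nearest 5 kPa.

q_ult ≈ 1330 kPa

Effective surcharge at the founding depth q = γ·D_f = 17.3 × 1.82 = 31.486 kPa.
q_ult = q·N_q + 0.5·γ·B·N_γ
     = 31.486 × 23.2 + 0.5 × 17.3 × 3.16 × 22
     = 730.48 + 601.35 = 1331.8 kPa.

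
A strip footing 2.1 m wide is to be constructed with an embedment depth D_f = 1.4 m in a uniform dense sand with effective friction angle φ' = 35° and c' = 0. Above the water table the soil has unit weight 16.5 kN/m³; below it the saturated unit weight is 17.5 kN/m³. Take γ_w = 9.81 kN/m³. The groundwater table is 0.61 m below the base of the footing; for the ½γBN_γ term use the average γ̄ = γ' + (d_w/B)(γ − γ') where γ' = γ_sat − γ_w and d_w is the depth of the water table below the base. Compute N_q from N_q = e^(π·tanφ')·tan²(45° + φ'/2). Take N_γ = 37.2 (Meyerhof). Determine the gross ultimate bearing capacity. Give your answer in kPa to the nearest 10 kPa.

q_ult ≈ 1170 kPa

tan35° = 0.7002, so N_q = e^(π×0.7002)·tan²(62.5°) = 9.023 × 3.69 = 33.3.
Effective surcharge at the founding depth q = γ·D_f = 16.5 × 1.4 = 23.1 kPa.
With d_w = 0.61 m < B, γ̄ = 7.69 + (0.61/2.1) × (16.5 − 7.69) = 10.249 kN/m³.
q_ult = q·N_q + 0.5·γ·B·N_γ
     = 23.1 × 33.296 + 0.5 × 10.249 × 2.1 × 37.2
     = 769.14 + 400.33 = 1169.5 kPa.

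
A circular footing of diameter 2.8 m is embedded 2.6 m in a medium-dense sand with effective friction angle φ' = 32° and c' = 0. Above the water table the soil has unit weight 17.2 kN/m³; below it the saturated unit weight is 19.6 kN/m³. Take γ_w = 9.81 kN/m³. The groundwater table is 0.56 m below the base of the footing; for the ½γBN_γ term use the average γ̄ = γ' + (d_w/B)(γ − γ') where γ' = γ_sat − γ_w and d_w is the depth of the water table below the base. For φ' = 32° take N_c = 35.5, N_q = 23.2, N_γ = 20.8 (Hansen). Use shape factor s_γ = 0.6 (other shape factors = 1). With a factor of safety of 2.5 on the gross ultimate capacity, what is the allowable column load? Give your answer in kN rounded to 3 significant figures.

Effective surcharge at the founding depth q = γ·D_f = 17.2 × 2.6 = 44.72 kPa.
With d_w = 0.56 m < B, γ̄ = 9.79 + (0.56/2.8) × (17.2 − 9.79) = 11.272 kN/m³.
q_ult = q·N_q + 0.5·γ·B·N_γ·s_γ
     = 44.72 × 23.2 + 0.5 × 11.272 × 2.8 × 20.8 × 0.6
     = 1037.5 + 196.94 = 1234.4 kPa.
Gross allowable pressure q_all = 1234.4 / 2.5 = 493.78 kPa.
Footing area = 6.1575 m², so allowable column load = 493.78 × 6.1575 = 3040.4 kN.

P_all ≈ 3040 kN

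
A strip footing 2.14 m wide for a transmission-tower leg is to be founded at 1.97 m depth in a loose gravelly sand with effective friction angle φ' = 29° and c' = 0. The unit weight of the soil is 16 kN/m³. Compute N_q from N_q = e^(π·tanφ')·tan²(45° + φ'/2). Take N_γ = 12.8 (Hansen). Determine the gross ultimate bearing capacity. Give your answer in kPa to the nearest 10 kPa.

q_ult ≈ 740 kPa

tan29° = 0.5543, so N_q = e^(π×0.5543)·tan²(59.5°) = 5.705 × 2.882 = 16.44.
Overburden at base level: q = 16 × 1.97 = 31.52 kPa.
Surcharge term q·N_q = 31.52 × 16.443 = 518.29 kPa; self-weight term 0.5·γ·B·N_γ = 0.5 × 16 × 2.14 × 12.8 = 219.14 kPa.
q_ult = 518.29 + 219.14 = 737.43 kPa.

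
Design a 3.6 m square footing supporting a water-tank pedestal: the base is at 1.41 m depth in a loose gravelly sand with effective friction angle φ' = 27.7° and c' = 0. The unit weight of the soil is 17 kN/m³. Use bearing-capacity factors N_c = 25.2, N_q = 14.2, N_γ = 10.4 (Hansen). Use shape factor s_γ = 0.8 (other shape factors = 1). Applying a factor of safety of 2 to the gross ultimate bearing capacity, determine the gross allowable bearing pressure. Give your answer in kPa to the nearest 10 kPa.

q = γ·D_f = 17 × 1.41 = 23.97 kPa.
q·N_q = 23.97 × 14.2 = 340.37 kPa
0.5·γ·B·N_γ·s_γ = 0.5 × 17 × 3.6 × 10.4 × 0.8 = 254.59 kPa
q_ult = 340.37 + 254.59 = 594.97 kPa.
q_all = q_ult / FS = 594.97 / 2 = 297.48 kPa.

q_all ≈ 300 kPa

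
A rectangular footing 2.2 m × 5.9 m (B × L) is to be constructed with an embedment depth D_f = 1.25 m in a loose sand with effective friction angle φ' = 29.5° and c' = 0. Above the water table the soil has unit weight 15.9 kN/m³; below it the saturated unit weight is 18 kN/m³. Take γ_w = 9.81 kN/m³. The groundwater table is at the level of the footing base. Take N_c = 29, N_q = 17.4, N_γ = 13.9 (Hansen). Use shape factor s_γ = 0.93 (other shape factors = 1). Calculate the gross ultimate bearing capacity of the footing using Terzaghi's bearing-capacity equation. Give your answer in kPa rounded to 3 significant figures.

Effective surcharge at the founding depth q = γ·D_f = 15.9 × 1.25 = 19.875 kPa.
The water table coincides with the base, so in the self-weight term γ → γ' = 8.19 kN/m³.
q_ult = q·N_q + 0.5·γ·B·N_γ·s_γ
     = 19.875 × 17.4 + 0.5 × 8.19 × 2.2 × 13.9 × 0.93
     = 345.82 + 116.46 = 462.28 kPa.

q_ult ≈ 462 kPa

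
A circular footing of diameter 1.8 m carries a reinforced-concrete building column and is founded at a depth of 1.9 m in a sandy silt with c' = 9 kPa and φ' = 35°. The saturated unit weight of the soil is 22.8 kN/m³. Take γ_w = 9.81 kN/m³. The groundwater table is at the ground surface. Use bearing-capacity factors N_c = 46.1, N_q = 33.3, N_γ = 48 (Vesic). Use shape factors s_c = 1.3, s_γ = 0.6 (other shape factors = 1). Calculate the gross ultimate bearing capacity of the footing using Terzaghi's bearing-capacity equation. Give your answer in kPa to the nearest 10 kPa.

With the water table at the surface the whole profile is submerged: γ' = 22.8 − 9.81 = 12.99 kN/m³, so q = γ'·D_f = 24.681 kPa; the same γ' applies in the ½γBN_γ term.
q_ult = c·N_c·s_c + q·N_q + 0.5·γ·B·N_γ·s_γ
     = 9 × 46.1 × 1.3 + 24.681 × 33.3 + 0.5 × 12.99 × 1.8 × 48 × 0.6
     = 539.37 + 821.88 + 336.7 = 1697.9 kPa.

q_ult ≈ 1700 kPa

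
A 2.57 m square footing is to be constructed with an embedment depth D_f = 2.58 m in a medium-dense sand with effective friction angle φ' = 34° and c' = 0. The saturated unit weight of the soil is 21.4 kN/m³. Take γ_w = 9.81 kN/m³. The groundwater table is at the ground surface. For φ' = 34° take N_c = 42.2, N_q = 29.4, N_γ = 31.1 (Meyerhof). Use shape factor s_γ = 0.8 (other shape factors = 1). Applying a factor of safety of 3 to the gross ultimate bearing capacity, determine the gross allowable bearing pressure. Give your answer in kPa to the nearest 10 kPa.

Water table at ground surface, so effective unit weight γ' = 21.4 − 9.81 = 11.59 kN/m³ is used throughout; overburden q = 11.59 × 2.58 = 29.902 kPa; the same γ' applies in the ½γBN_γ term.
Surcharge term q·N_q = 29.902 × 29.4 = 879.12 kPa; self-weight term 0.5·γ·B·N_γ·s_γ = 0.5 × 11.59 × 2.57 × 31.1 × 0.8 = 370.54 kPa.
q_ult = 879.12 + 370.54 = 1249.7 kPa.
q_all = q_ult / FS = 1249.7 / 3 = 416.56 kPa.

q_all ≈ 420 kPa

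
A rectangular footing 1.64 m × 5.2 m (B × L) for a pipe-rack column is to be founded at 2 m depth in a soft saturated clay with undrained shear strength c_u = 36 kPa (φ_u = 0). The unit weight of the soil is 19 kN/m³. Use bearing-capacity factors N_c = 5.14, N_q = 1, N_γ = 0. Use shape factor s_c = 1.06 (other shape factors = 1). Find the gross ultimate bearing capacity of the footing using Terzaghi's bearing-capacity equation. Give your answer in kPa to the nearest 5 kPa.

q = γ·D_f = 19 × 2 = 38 kPa.
c·N_c·s_c = 36 × 5.14 × 1.06 = 196.14 kPa
q·N_q = 38 × 1 = 38 kPa
q_ult = 196.14 + 38 = 234.14 kPa.

q_ult ≈ 235 kPa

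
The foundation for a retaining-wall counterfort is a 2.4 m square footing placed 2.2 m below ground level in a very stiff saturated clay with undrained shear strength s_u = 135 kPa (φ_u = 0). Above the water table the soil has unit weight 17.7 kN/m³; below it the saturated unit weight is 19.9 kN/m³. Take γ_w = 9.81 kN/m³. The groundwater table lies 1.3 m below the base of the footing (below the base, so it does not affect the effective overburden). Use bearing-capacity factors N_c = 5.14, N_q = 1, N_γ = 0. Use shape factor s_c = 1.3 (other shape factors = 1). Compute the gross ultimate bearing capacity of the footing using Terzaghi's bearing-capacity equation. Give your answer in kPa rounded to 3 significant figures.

q_ult ≈ 941 kPa

q = γ·D_f = 17.7 × 2.2 = 38.94 kPa.
c·N_c·s_c = 135 × 5.14 × 1.3 = 902.07 kPa
q·N_q = 38.94 × 1 = 38.94 kPa
q_ult = 902.07 + 38.94 = 941.01 kPa.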